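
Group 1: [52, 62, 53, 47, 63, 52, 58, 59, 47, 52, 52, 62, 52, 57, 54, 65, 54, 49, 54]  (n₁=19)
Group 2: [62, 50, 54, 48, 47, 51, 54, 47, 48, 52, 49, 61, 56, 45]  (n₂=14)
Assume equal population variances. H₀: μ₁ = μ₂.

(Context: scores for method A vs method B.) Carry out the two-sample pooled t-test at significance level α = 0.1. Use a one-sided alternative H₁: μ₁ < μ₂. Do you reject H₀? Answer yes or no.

x̄₁=54.947, s₁=5.307, n₁=19
x̄₂=51.714, s₂=5.180, n₂=14
s_p² = [18·5.307² + 13·5.180²]/31 = 27.6066
SE = √(s_p²·(1/19+1/14)) = 1.8506
t = (54.947−51.714)/1.8506 = 1.7470
df = 31
p-value (one-sided, H₁ less) = 0.95473
At α=0.1: p ≥ α → fail to reject H₀

reject H₀: no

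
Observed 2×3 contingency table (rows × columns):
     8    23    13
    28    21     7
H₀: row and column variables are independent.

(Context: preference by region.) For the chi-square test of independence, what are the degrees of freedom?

degrees of freedom = 2

df = (r−1)(c−1) = (2−1)·(3−1) = 2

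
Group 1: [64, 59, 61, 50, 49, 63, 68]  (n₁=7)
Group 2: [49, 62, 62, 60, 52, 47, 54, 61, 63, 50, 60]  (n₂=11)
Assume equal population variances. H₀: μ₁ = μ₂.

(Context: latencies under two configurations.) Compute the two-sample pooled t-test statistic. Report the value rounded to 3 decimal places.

x̄₁=59.143, s₁=7.151, n₁=7
x̄₂=56.364, s₂=6.021, n₂=11
s_p² = [6·7.151² + 10·6.021²]/16 = 41.8377
SE = √(s_p²·(1/7+1/11)) = 3.1273
t = (59.143−56.364)/3.1273 = 0.8887
df = 16

test statistic = 0.889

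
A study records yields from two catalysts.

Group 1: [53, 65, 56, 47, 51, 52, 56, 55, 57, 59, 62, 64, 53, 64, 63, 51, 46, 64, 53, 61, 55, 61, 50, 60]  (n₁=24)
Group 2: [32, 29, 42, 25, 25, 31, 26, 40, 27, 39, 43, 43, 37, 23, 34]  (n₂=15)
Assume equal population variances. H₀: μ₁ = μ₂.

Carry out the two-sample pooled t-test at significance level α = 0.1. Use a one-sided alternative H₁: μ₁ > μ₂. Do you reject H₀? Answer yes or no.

x̄₁=56.583, s₁=5.664, n₁=24
x̄₂=33.067, s₂=7.156, n₂=15
s_p² = [23·5.664² + 14·7.156²]/37 = 39.3180
SE = √(s_p²·(1/24+1/15)) = 2.0638
t = (56.583−33.067)/2.0638 = 11.3946
df = 37
p-value (one-sided, H₁ greater) = 0.00000
At α=0.1: p < α → reject H₀

reject H₀: yes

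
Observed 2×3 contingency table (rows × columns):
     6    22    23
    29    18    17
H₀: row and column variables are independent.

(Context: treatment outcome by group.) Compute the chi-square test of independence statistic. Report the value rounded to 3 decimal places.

test statistic = 15.138

Row totals [51, 64], col totals [35, 40, 40], n=115
χ² = (6−15.52)²/15.52 + (22−17.74)²/17.74 + (23−17.74)²/17.74 + (29−19.48)²/19.48 + (18−22.26)²/22.26 + (17−22.26)²/22.26 = 15.1382
df = 2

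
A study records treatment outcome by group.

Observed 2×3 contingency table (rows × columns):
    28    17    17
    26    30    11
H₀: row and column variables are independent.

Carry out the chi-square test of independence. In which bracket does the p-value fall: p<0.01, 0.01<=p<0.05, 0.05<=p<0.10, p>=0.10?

Row totals [62, 67], col totals [54, 47, 28], n=129
χ² = (28−25.95)²/25.95 + (17−22.59)²/22.59 + (17−13.46)²/13.46 + (26−28.05)²/28.05 + (30−24.41)²/24.41 + (11−14.54)²/14.54 = 4.7689
df = 2
p-value (upper-tail) = 0.09214
→ bracket: 0.05<=p<0.10

p-value bracket: 0.05<=p<0.10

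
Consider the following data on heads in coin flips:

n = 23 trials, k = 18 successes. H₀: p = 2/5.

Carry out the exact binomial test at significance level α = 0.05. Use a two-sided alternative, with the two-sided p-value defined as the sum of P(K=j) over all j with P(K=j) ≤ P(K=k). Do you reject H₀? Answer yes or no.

Exact binomial: n=23, k=18, p₀=2/5=0.4000
P(X=j) = C(n,j)·p₀^j·(1−p₀)^(n−j); p = Σ P(X=j) over j with P(X=j) ≤ P(X=18)
p-value (two-sided) = 0.00034
At α=0.05: p < α → reject H₀

reject H₀: yes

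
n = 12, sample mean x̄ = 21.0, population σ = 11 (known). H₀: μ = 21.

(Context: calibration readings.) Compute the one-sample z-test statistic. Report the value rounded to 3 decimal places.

test statistic = 0.000

SE = σ/√n = 11/√12 = 3.1754
z = (x̄−μ₀)/SE = (21.0−21)/3.1754 = 0.0000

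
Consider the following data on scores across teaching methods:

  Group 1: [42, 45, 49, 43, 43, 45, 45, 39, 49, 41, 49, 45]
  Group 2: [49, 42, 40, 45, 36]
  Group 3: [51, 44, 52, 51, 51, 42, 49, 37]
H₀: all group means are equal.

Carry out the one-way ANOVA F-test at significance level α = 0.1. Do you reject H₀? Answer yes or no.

Group means [44.58, 42.40, 47.12], grand mean 44.960
SSB = Σnᵢ(x̄ᵢ−x̄)² = 71.968; SSW = ΣΣ(x−x̄ᵢ)² = 422.992
MSB = 71.968/2 = 35.9842; MSW = 422.992/22 = 19.2269
F = MSB/MSW = 1.8716
df = (2, 22)
p-value (upper-tail) = 0.17757
At α=0.1: p ≥ α → fail to reject H₀

reject H₀: no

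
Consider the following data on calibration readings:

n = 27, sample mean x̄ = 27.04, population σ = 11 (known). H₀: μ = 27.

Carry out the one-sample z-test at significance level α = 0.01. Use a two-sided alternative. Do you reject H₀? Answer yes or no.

SE = σ/√n = 11/√27 = 2.1170
z = (x̄−μ₀)/SE = (27.04−27)/2.1170 = 0.0189
p-value (two-sided) = 0.98492
At α=0.01: p ≥ α → fail to reject H₀

reject H₀: no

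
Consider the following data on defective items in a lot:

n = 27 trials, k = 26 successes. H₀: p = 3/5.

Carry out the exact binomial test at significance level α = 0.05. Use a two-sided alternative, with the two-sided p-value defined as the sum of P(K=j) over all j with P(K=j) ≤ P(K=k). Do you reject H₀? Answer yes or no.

Exact binomial: n=27, k=26, p₀=3/5=0.6000
P(X=j) = C(n,j)·p₀^j·(1−p₀)^(n−j); p = Σ P(X=j) over j with P(X=j) ≤ P(X=26)
p-value (two-sided) = 0.00003
At α=0.05: p < α → reject H₀

reject H₀: yes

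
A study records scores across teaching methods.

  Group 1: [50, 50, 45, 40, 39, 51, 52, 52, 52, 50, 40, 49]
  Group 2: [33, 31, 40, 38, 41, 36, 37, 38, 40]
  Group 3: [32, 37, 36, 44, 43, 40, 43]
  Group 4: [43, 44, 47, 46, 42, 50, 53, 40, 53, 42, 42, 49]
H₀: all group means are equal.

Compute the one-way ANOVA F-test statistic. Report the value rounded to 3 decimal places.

test statistic = 12.622

Group means [47.50, 37.11, 39.29, 45.92], grand mean 43.250
SSB = Σnᵢ(x̄ᵢ−x̄)² = 751.266; SSW = ΣΣ(x−x̄ᵢ)² = 714.234
MSB = 751.266/3 = 250.4220; MSW = 714.234/36 = 19.8398
F = MSB/MSW = 12.6222
df = (3, 36)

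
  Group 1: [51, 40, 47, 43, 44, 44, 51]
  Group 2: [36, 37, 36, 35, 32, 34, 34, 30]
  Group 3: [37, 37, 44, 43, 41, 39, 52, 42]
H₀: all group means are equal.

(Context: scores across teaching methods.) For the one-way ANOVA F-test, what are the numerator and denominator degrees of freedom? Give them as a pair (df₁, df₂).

k = 3 groups, N = 23 total
df = (k−1, N−k) = (3−1, 23−3) = (2, 20)

degrees of freedom = [2, 20]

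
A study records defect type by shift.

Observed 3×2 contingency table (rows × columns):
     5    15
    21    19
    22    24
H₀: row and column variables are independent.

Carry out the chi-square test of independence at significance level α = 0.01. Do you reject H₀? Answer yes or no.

reject H₀: no

Row totals [20, 40, 46], col totals [48, 58], n=106
χ² = (5−9.06)²/9.06 + (15−10.94)²/10.94 + (21−18.11)²/18.11 + (19−21.89)²/21.89 + (22−20.83)²/20.83 + (24−25.17)²/25.17 = 4.2817
df = 2
p-value (upper-tail) = 0.11756
At α=0.01: p ≥ α → fail to reject H₀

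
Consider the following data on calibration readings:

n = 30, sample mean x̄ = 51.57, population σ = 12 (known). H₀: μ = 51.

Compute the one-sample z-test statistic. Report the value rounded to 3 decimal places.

SE = σ/√n = 12/√30 = 2.1909
z = (x̄−μ₀)/SE = (51.57−51)/2.1909 = 0.2602

test statistic = 0.260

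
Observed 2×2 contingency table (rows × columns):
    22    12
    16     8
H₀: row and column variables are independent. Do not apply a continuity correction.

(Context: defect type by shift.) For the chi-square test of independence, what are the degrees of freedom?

df = (r−1)(c−1) = (2−1)·(2−1) = 1

degrees of freedom = 1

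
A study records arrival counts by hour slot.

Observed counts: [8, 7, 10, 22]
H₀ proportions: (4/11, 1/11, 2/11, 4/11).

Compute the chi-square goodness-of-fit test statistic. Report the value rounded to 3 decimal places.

n = 47; E_i = n·p_i = [17.09, 4.27, 8.55, 17.09]
χ² = (8−17.09)²/17.09 + (7−4.27)²/4.27 + (10−8.55)²/8.55 + (22−17.09)²/17.09 = 8.2340
df = 3

test statistic = 8.234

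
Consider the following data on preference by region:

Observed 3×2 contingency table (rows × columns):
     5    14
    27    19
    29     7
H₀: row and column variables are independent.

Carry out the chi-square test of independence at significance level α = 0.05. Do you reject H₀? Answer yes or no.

reject H₀: yes

Row totals [19, 46, 36], col totals [61, 40], n=101
χ² = (5−11.48)²/11.48 + (14−7.52)²/7.52 + (27−27.78)²/27.78 + (19−18.22)²/18.22 + (29−21.74)²/21.74 + (7−14.26)²/14.26 = 15.3983
df = 2
p-value (upper-tail) = 0.00045
At α=0.05: p < α → reject H₀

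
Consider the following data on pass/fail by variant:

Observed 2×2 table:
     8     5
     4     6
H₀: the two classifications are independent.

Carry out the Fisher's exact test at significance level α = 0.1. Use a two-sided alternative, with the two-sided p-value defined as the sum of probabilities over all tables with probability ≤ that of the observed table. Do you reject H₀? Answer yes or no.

Margins: r₁=13, r₂=10, c₁=12, c₂=11, n=23
p_obs = C(13,8)·C(10,4)/C(23,12); sum pmf over tables with pmf ≤ p_obs
p-value (two-sided) = 0.41365
At α=0.1: p ≥ α → fail to reject H₀

reject H₀: no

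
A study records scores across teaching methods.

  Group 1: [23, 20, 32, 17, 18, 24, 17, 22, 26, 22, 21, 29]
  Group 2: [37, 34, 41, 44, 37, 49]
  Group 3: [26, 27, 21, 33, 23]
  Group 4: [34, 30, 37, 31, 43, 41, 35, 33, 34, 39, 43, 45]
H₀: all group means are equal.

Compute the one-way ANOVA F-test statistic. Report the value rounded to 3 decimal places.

test statistic = 26.709

Group means [22.58, 40.33, 26.00, 37.08], grand mean 31.086
SSB = Σnᵢ(x̄ᵢ−x̄)² = 1941.576; SSW = ΣΣ(x−x̄ᵢ)² = 751.167
MSB = 1941.576/3 = 647.1921; MSW = 751.167/31 = 24.2312
F = MSB/MSW = 26.7091
df = (3, 31)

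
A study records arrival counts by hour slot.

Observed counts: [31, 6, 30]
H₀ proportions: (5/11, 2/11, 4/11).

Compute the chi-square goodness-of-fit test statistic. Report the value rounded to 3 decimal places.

test statistic = 4.451

n = 67; E_i = n·p_i = [30.45, 12.18, 24.36]
χ² = (31−30.45)²/30.45 + (6−12.18)²/12.18 + (30−24.36)²/24.36 = 4.4507
df = 2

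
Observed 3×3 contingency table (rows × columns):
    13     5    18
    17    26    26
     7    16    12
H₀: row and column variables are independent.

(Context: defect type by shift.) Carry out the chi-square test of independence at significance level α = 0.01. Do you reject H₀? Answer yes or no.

reject H₀: no

Row totals [36, 69, 35], col totals [37, 47, 56], n=140
χ² = (13−9.51)²/9.51 + (5−12.09)²/12.09 + (18−14.40)²/14.40 + (17−18.24)²/18.24 + (26−23.16)²/23.16 + (26−27.60)²/27.60 + (7−9.25)²/9.25 + (16−11.75)²/11.75 + (12−14.00)²/14.00 = 9.2252
df = 4
p-value (upper-tail) = 0.05571
At α=0.01: p ≥ α → fail to reject H₀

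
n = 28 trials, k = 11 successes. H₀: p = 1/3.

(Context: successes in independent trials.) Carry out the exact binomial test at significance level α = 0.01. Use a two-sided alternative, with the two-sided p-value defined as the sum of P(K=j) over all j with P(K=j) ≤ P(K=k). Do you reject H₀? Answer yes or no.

reject H₀: no

Exact binomial: n=28, k=11, p₀=1/3=0.3333
P(X=j) = C(n,j)·p₀^j·(1−p₀)^(n−j); p = Σ P(X=j) over j with P(X=j) ≤ P(X=11)
p-value (two-sided) = 0.54887
At α=0.01: p ≥ α → fail to reject H₀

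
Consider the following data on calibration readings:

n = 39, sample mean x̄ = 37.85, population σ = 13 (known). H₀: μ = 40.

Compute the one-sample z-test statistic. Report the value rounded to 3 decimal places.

SE = σ/√n = 13/√39 = 2.0817
z = (x̄−μ₀)/SE = (37.85−40)/2.0817 = -1.0328

test statistic = -1.033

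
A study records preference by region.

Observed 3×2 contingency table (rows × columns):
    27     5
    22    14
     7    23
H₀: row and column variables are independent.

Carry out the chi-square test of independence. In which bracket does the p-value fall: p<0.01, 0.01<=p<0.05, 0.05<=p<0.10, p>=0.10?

p-value bracket: p<0.01

Row totals [32, 36, 30], col totals [56, 42], n=98
χ² = (27−18.29)²/18.29 + (5−13.71)²/13.71 + (22−20.57)²/20.57 + (14−15.43)²/15.43 + (7−17.14)²/17.14 + (23−12.86)²/12.86 = 23.9244
df = 2
p-value (upper-tail) = 0.00001
→ bracket: p<0.01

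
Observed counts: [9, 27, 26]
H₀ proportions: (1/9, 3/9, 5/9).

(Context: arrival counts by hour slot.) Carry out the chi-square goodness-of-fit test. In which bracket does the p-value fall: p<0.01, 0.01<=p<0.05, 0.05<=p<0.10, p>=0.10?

n = 62; E_i = n·p_i = [6.89, 20.67, 34.44]
χ² = (9−6.89)²/6.89 + (27−20.67)²/20.67 + (26−34.44)²/34.44 = 4.6581
df = 2
p-value (upper-tail) = 0.09739
→ bracket: 0.05<=p<0.10

p-value bracket: 0.05<=p<0.10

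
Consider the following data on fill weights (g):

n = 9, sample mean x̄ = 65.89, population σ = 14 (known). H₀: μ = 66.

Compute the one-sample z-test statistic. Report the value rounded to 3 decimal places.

test statistic = -0.024

SE = σ/√n = 14/√9 = 4.6667
z = (x̄−μ₀)/SE = (65.89−66)/4.6667 = -0.0236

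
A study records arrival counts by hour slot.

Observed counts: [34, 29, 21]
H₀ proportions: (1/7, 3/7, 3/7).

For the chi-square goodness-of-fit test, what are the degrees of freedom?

degrees of freedom = 2

df = k − 1 = 3 − 1 = 2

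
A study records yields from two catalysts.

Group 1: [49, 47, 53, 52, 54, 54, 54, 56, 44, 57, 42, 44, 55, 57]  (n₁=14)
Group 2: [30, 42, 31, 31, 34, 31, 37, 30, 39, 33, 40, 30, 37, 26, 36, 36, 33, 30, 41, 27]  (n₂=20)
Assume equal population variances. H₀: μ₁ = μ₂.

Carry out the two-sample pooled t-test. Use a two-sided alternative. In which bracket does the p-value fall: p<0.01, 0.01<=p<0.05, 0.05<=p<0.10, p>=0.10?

x̄₁=51.286, s₁=5.136, n₁=14
x̄₂=33.700, s₂=4.612, n₂=20
s_p² = [13·5.136² + 19·4.612²]/32 = 23.3455
SE = √(s_p²·(1/14+1/20)) = 1.6837
t = (51.286−33.700)/1.6837 = 10.4447
df = 32
p-value (two-sided) = 0.00000
→ bracket: p<0.01

p-value bracket: p<0.01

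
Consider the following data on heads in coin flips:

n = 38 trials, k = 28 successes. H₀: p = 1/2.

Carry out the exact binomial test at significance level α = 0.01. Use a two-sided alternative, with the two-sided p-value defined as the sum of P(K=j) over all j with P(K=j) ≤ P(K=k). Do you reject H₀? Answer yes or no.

reject H₀: yes

Exact binomial: n=38, k=28, p₀=1/2=0.5000
P(X=j) = C(n,j)·p₀^j·(1−p₀)^(n−j); p = Σ P(X=j) over j with P(X=j) ≤ P(X=28)
p-value (two-sided) = 0.00510
At α=0.01: p < α → reject H₀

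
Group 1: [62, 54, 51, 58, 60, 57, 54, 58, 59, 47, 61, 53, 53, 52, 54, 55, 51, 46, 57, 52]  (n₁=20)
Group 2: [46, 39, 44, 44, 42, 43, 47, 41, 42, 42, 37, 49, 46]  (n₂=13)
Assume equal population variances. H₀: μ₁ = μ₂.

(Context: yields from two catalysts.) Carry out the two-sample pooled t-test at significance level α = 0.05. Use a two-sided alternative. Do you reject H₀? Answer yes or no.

x̄₁=54.700, s₁=4.330, n₁=20
x̄₂=43.231, s₂=3.295, n₂=13
s_p² = [19·4.330² + 12·3.295²]/31 = 15.6938
SE = √(s_p²·(1/20+1/13)) = 1.4113
t = (54.700−43.231)/1.4113 = 8.1264
df = 31
p-value (two-sided) = 0.00000
At α=0.05: p < α → reject H₀

reject H₀: yes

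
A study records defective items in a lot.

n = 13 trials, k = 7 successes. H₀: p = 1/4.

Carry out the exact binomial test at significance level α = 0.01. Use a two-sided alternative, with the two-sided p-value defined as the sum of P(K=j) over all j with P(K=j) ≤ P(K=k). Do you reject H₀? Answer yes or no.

Exact binomial: n=13, k=7, p₀=1/4=0.2500
P(X=j) = C(n,j)·p₀^j·(1−p₀)^(n−j); p = Σ P(X=j) over j with P(X=j) ≤ P(X=7)
p-value (two-sided) = 0.02429
At α=0.01: p ≥ α → fail to reject H₀

reject H₀: no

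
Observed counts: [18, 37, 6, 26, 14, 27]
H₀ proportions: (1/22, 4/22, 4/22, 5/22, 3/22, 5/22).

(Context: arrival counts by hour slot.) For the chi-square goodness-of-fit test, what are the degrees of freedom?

df = k − 1 = 6 − 1 = 5

degrees of freedom = 5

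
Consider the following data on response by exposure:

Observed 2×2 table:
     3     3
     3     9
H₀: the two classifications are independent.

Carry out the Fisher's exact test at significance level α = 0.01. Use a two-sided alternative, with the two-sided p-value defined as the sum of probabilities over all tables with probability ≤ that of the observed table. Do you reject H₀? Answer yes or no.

Margins: r₁=6, r₂=12, c₁=6, c₂=12, n=18
p_obs = C(6,3)·C(12,3)/C(18,6); sum pmf over tables with pmf ≤ p_obs
p-value (two-sided) = 0.34405
At α=0.01: p ≥ α → fail to reject H₀

reject H₀: no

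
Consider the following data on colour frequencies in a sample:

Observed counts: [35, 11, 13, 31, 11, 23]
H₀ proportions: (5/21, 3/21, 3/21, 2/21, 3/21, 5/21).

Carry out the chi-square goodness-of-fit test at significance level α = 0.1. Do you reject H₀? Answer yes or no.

n = 124; E_i = n·p_i = [29.52, 17.71, 17.71, 11.81, 17.71, 29.52]
χ² = (35−29.52)²/29.52 + (11−17.71)²/17.71 + (13−17.71)²/17.71 + (31−11.81)²/11.81 + (11−17.71)²/17.71 + (23−29.52)²/29.52 = 39.9863
df = 5
p-value (upper-tail) = 0.00000
At α=0.1: p < α → reject H₀

reject H₀: yes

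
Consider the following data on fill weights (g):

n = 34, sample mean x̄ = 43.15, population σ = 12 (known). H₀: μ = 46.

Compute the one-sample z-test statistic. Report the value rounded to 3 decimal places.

test statistic = -1.385

SE = σ/√n = 12/√34 = 2.0580
z = (x̄−μ₀)/SE = (43.15−46)/2.0580 = -1.3849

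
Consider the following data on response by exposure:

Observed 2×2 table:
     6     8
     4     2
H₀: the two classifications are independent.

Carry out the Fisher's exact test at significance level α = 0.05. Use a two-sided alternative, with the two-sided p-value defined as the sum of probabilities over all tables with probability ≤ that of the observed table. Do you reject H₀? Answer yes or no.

Margins: r₁=14, r₂=6, c₁=10, c₂=10, n=20
p_obs = C(14,6)·C(6,4)/C(20,10); sum pmf over tables with pmf ≤ p_obs
p-value (two-sided) = 0.62848
At α=0.05: p ≥ α → fail to reject H₀

reject H₀: no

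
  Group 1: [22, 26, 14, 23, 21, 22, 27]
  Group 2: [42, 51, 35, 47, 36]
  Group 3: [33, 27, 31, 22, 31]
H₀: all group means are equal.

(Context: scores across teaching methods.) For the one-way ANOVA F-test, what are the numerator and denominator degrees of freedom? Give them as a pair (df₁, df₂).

k = 3 groups, N = 17 total
df = (k−1, N−k) = (3−1, 17−3) = (2, 14)

degrees of freedom = [2, 14]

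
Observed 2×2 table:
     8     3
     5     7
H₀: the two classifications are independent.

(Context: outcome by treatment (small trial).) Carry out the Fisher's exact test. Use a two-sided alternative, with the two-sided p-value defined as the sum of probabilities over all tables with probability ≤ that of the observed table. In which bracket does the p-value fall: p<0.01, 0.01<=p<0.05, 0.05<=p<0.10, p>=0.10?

p-value bracket: p>=0.10

Margins: r₁=11, r₂=12, c₁=13, c₂=10, n=23
p_obs = C(11,8)·C(12,5)/C(23,13); sum pmf over tables with pmf ≤ p_obs
p-value (two-sided) = 0.21376
→ bracket: p>=0.10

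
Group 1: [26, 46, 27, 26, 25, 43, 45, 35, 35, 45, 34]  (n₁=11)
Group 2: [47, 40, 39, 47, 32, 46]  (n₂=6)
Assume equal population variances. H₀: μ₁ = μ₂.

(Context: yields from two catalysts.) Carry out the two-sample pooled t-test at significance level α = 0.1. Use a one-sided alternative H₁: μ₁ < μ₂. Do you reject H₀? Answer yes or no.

x̄₁=35.182, s₁=8.436, n₁=11
x̄₂=41.833, s₂=5.981, n₂=6
s_p² = [10·8.436² + 5·5.981²]/15 = 59.3646
SE = √(s_p²·(1/11+1/6)) = 3.9104
t = (35.182−41.833)/3.9104 = -1.7010
df = 15
p-value (one-sided, H₁ less) = 0.05479
At α=0.1: p < α → reject H₀

reject H₀: yes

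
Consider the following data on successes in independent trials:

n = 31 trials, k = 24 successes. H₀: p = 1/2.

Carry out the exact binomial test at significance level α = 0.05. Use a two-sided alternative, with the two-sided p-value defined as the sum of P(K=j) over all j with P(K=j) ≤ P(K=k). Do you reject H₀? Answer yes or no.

reject H₀: yes

Exact binomial: n=31, k=24, p₀=1/2=0.5000
P(X=j) = C(n,j)·p₀^j·(1−p₀)^(n−j); p = Σ P(X=j) over j with P(X=j) ≤ P(X=24)
p-value (two-sided) = 0.00333
At α=0.05: p < α → reject H₀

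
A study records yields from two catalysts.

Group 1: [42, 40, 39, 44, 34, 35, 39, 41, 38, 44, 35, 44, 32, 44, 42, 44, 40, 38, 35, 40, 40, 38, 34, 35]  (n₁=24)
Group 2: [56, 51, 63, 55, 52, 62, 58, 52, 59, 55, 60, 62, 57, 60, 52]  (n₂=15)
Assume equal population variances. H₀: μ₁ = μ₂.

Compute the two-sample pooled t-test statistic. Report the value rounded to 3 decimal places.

x̄₁=39.042, s₁=3.712, n₁=24
x̄₂=56.933, s₂=4.044, n₂=15
s_p² = [23·3.712² + 14·4.044²]/37 = 14.7538
SE = √(s_p²·(1/24+1/15)) = 1.2643
t = (39.042−56.933)/1.2643 = -14.1520
df = 37

test statistic = -14.152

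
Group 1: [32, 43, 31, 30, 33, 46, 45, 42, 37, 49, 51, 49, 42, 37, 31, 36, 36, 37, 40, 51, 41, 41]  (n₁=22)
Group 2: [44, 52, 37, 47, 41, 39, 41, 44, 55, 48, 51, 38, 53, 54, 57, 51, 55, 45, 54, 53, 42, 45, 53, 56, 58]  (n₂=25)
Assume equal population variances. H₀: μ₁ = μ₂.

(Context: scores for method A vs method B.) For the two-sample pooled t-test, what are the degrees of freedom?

degrees of freedom = 45

df = n₁ + n₂ − 2 = 22 + 25 − 2 = 45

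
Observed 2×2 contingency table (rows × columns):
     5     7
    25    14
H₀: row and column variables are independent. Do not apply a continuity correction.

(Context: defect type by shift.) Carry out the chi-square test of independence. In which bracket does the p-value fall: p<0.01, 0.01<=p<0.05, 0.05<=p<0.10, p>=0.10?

Row totals [12, 39], col totals [30, 21], n=51
χ² = (5−7.06)²/7.06 + (7−4.94)²/4.94 + (25−22.94)²/22.94 + (14−16.06)²/16.06 = 1.9071
df = 1
p-value (upper-tail) = 0.16729
→ bracket: p>=0.10

p-value bracket: p>=0.10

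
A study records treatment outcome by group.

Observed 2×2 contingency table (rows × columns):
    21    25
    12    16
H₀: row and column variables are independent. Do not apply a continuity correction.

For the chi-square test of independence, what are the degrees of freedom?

df = (r−1)(c−1) = (2−1)·(2−1) = 1

degrees of freedom = 1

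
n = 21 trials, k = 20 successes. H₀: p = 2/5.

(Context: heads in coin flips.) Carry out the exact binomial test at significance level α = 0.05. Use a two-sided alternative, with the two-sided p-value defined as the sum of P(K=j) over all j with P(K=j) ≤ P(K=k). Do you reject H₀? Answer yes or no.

reject H₀: yes

Exact binomial: n=21, k=20, p₀=2/5=0.4000
P(X=j) = C(n,j)·p₀^j·(1−p₀)^(n−j); p = Σ P(X=j) over j with P(X=j) ≤ P(X=20)
p-value (two-sided) = 0.00000
At α=0.05: p < α → reject H₀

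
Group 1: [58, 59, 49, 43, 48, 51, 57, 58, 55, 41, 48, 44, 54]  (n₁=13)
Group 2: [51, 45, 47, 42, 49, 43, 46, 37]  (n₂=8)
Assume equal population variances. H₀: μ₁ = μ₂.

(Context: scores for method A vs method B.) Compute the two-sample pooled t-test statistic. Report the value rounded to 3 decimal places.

test statistic = 2.454

x̄₁=51.154, s₁=6.176, n₁=13
x̄₂=45.000, s₂=4.375, n₂=8
s_p² = [12·6.176² + 7·4.375²]/19 = 31.1417
SE = √(s_p²·(1/13+1/8)) = 2.5076
t = (51.154−45.000)/2.5076 = 2.4540
df = 19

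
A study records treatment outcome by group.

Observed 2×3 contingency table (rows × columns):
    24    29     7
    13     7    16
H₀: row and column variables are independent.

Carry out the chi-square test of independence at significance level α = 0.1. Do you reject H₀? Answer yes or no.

Row totals [60, 36], col totals [37, 36, 23], n=96
χ² = (24−23.12)²/23.12 + (29−22.50)²/22.50 + (7−14.38)²/14.38 + (13−13.88)²/13.88 + (7−13.50)²/13.50 + (16−8.62)²/8.62 = 15.1856
df = 2
p-value (upper-tail) = 0.00050
At α=0.1: p < α → reject H₀

reject H₀: yes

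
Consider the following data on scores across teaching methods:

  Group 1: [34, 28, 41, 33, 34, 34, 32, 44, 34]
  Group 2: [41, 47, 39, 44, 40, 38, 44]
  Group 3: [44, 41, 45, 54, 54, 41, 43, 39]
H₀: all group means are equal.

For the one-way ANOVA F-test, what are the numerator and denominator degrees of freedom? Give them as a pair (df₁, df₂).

degrees of freedom = [2, 21]

k = 3 groups, N = 24 total
df = (k−1, N−k) = (3−1, 24−3) = (2, 21)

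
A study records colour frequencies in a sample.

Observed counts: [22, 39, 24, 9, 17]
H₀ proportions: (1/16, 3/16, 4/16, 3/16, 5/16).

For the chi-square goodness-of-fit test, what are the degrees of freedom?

df = k − 1 = 5 − 1 = 4

degrees of freedom = 4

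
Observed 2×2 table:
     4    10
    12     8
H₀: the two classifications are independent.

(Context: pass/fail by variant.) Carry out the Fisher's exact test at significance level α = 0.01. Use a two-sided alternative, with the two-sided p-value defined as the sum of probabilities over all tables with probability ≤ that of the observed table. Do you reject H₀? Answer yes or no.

reject H₀: no

Margins: r₁=14, r₂=20, c₁=16, c₂=18, n=34
p_obs = C(14,4)·C(20,12)/C(34,16); sum pmf over tables with pmf ≤ p_obs
p-value (two-sided) = 0.09209
At α=0.01: p ≥ α → fail to reject H₀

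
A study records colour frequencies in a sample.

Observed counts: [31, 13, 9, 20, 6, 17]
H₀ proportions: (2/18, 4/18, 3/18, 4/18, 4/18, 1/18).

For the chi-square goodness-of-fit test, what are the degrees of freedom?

df = k − 1 = 6 − 1 = 5

degrees of freedom = 5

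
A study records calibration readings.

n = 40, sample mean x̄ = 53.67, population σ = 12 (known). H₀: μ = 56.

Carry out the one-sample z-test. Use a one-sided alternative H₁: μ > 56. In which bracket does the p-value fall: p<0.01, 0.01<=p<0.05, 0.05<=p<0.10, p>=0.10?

p-value bracket: p>=0.10

SE = σ/√n = 12/√40 = 1.8974
z = (x̄−μ₀)/SE = (53.67−56)/1.8974 = -1.2280
p-value (one-sided, H₁ greater) = 0.89028
→ bracket: p>=0.10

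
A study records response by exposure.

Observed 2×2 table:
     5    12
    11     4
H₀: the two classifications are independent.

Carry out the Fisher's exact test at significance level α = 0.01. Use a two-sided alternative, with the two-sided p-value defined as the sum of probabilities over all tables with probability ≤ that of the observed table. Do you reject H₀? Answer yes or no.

reject H₀: no

Margins: r₁=17, r₂=15, c₁=16, c₂=16, n=32
p_obs = C(17,5)·C(15,11)/C(32,16); sum pmf over tables with pmf ≤ p_obs
p-value (two-sided) = 0.03195
At α=0.01: p ≥ α → fail to reject H₀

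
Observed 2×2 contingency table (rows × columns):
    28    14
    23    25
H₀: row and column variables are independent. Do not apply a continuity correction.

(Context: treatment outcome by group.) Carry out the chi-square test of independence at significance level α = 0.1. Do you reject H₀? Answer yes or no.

Row totals [42, 48], col totals [51, 39], n=90
χ² = (28−23.80)²/23.80 + (14−18.20)²/18.20 + (23−27.20)²/27.20 + (25−20.80)²/20.80 = 3.2070
df = 1
p-value (upper-tail) = 0.07332
At α=0.1: p < α → reject H₀

reject H₀: yes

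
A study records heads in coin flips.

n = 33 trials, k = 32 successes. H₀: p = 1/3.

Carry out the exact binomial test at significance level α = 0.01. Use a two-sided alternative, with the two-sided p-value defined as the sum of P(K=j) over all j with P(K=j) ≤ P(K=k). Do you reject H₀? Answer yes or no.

Exact binomial: n=33, k=32, p₀=1/3=0.3333
P(X=j) = C(n,j)·p₀^j·(1−p₀)^(n−j); p = Σ P(X=j) over j with P(X=j) ≤ P(X=32)
p-value (two-sided) = 0.00000
At α=0.01: p < α → reject H₀

reject H₀: yes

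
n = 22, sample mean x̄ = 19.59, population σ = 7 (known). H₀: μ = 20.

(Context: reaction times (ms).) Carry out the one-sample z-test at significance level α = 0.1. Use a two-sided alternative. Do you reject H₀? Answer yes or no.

reject H₀: no

SE = σ/√n = 7/√22 = 1.4924
z = (x̄−μ₀)/SE = (19.59−20)/1.4924 = -0.2747
p-value (two-sided) = 0.78353
At α=0.1: p ≥ α → fail to reject H₀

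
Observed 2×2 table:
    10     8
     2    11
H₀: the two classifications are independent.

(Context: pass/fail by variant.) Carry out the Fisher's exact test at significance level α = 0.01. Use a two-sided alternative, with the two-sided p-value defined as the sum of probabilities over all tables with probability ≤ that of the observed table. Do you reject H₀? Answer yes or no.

reject H₀: no

Margins: r₁=18, r₂=13, c₁=12, c₂=19, n=31
p_obs = C(18,10)·C(13,2)/C(31,12); sum pmf over tables with pmf ≤ p_obs
p-value (two-sided) = 0.03170
At α=0.01: p ≥ α → fail to reject H₀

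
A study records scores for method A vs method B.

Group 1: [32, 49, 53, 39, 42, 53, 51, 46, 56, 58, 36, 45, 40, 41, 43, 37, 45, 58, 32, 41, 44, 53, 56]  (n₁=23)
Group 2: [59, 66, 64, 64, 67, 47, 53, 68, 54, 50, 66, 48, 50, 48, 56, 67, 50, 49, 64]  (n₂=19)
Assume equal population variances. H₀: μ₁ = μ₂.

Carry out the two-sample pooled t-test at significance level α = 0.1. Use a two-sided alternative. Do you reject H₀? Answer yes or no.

x̄₁=45.652, s₁=7.992, n₁=23
x̄₂=57.368, s₂=7.925, n₂=19
s_p² = [22·7.992² + 18·7.925²]/40 = 63.3910
SE = √(s_p²·(1/23+1/19)) = 2.4683
t = (45.652−57.368)/2.4683 = -4.7467
df = 40
p-value (two-sided) = 0.00003
At α=0.1: p < α → reject H₀

reject H₀: yes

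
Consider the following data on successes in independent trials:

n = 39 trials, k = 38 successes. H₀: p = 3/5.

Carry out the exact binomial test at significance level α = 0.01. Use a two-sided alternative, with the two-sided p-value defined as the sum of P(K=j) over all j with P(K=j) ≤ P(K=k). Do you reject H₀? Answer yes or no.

reject H₀: yes

Exact binomial: n=39, k=38, p₀=3/5=0.6000
P(X=j) = C(n,j)·p₀^j·(1−p₀)^(n−j); p = Σ P(X=j) over j with P(X=j) ≤ P(X=38)
p-value (two-sided) = 0.00000
At α=0.01: p < α → reject H₀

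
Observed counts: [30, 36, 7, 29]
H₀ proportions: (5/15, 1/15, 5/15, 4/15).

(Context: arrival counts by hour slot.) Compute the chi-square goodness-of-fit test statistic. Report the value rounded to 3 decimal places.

n = 102; E_i = n·p_i = [34.00, 6.80, 34.00, 27.20]
χ² = (30−34.00)²/34.00 + (36−6.80)²/6.80 + (7−34.00)²/34.00 + (29−27.20)²/27.20 = 147.4191
df = 3

test statistic = 147.419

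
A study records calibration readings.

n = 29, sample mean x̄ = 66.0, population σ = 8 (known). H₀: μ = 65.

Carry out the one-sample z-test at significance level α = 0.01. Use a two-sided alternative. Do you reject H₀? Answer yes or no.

reject H₀: no

SE = σ/√n = 8/√29 = 1.4856
z = (x̄−μ₀)/SE = (66.0−65)/1.4856 = 0.6731
p-value (two-sided) = 0.50085
At α=0.01: p ≥ α → fail to reject H₀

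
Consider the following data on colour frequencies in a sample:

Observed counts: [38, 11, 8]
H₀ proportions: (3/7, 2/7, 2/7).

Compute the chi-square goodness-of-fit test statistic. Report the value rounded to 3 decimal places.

n = 57; E_i = n·p_i = [24.43, 16.29, 16.29]
χ² = (38−24.43)²/24.43 + (11−16.29)²/16.29 + (8−16.29)²/16.29 = 13.4708
df = 2

test statistic = 13.471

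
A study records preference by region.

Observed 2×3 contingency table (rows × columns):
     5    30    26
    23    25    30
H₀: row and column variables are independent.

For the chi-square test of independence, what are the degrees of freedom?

df = (r−1)(c−1) = (2−1)·(3−1) = 2

degrees of freedom = 2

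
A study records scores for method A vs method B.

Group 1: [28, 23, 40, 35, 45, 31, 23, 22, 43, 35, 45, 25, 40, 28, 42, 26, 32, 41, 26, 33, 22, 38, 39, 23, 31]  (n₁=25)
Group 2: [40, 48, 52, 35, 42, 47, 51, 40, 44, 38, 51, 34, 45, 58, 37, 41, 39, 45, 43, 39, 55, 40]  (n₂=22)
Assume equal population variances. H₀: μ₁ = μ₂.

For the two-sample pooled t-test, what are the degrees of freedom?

degrees of freedom = 45

df = n₁ + n₂ − 2 = 25 + 22 − 2 = 45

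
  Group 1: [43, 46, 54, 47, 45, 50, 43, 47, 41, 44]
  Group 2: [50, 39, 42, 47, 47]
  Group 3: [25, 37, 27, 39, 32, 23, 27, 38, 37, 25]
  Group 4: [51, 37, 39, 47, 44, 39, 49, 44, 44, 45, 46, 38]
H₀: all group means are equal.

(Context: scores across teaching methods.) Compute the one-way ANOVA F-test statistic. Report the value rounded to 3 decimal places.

Group means [46.00, 45.00, 31.00, 43.58], grand mean 41.027
SSB = Σnᵢ(x̄ᵢ−x̄)² = 1410.056; SSW = ΣΣ(x−x̄ᵢ)² = 782.917
MSB = 1410.056/3 = 470.0188; MSW = 782.917/33 = 23.7247
F = MSB/MSW = 19.8113
df = (3, 33)

test statistic = 19.811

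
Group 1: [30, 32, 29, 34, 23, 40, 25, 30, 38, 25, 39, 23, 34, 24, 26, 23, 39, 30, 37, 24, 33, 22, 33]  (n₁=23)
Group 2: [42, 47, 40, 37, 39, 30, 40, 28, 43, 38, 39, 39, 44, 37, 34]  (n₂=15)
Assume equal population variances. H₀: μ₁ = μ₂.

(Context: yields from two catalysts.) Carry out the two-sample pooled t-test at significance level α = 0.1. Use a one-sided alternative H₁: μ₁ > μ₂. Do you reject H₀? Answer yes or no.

reject H₀: no

x̄₁=30.130, s₁=5.949, n₁=23
x̄₂=38.467, s₂=4.984, n₂=15
s_p² = [22·5.949² + 14·4.984²]/36 = 31.2873
SE = √(s_p²·(1/23+1/15)) = 1.8564
t = (30.130−38.467)/1.8564 = -4.4906
df = 36
p-value (one-sided, H₁ greater) = 0.99996
At α=0.1: p ≥ α → fail to reject H₀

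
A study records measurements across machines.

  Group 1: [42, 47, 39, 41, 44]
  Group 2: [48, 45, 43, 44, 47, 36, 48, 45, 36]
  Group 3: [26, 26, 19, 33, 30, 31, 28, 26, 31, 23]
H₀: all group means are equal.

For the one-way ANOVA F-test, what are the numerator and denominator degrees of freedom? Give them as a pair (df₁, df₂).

degrees of freedom = [2, 21]

k = 3 groups, N = 24 total
df = (k−1, N−k) = (3−1, 24−3) = (2, 21)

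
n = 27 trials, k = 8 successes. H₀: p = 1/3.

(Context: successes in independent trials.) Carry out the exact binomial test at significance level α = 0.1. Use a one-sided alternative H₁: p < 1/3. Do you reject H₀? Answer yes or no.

Exact binomial: n=27, k=8, p₀=1/3=0.3333
P(X≤8) from Σ C(n,i)·p₀^i·(1−p₀)^(n−i)
p-value (one-sided, H₁ less) = 0.42810
At α=0.1: p ≥ α → fail to reject H₀

reject H₀: no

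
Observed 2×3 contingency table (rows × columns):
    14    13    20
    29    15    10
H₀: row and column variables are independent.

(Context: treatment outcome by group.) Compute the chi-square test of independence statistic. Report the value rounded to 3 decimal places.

Row totals [47, 54], col totals [43, 28, 30], n=101
χ² = (14−20.01)²/20.01 + (13−13.03)²/13.03 + (20−13.96)²/13.96 + (29−22.99)²/22.99 + (15−14.97)²/14.97 + (10−16.04)²/16.04 = 8.2633
df = 2

test statistic = 8.263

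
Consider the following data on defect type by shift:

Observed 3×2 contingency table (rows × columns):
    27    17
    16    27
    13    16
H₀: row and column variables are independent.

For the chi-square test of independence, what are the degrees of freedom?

df = (r−1)(c−1) = (3−1)·(2−1) = 2

degrees of freedom = 2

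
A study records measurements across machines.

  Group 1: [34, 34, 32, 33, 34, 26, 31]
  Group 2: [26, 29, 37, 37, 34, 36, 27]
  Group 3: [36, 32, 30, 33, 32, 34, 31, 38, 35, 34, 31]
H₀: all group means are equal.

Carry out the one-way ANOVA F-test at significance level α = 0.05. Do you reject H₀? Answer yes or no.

Group means [32.00, 32.29, 33.27], grand mean 32.640
SSB = Σnᵢ(x̄ᵢ−x̄)² = 8.150; SSW = ΣΣ(x−x̄ᵢ)² = 247.610
MSB = 8.150/2 = 4.0748; MSW = 247.610/22 = 11.2550
F = MSB/MSW = 0.3620
df = (2, 22)
p-value (upper-tail) = 0.70032
At α=0.05: p ≥ α → fail to reject H₀

reject H₀: no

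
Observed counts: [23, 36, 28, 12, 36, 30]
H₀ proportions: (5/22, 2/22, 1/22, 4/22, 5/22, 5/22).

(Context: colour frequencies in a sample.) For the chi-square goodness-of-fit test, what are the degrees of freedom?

df = k − 1 = 6 − 1 = 5

degrees of freedom = 5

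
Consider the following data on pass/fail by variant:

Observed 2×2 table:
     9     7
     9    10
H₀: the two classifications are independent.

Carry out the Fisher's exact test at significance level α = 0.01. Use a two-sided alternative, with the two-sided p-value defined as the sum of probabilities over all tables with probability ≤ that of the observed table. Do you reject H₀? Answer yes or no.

Margins: r₁=16, r₂=19, c₁=18, c₂=17, n=35
p_obs = C(16,9)·C(19,9)/C(35,18); sum pmf over tables with pmf ≤ p_obs
p-value (two-sided) = 0.73799
At α=0.01: p ≥ α → fail to reject H₀

reject H₀: no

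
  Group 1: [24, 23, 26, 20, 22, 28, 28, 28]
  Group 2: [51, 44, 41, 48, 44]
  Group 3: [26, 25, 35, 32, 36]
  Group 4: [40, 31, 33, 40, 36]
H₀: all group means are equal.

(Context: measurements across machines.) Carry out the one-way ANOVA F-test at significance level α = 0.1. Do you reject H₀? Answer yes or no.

reject H₀: yes

Group means [24.88, 45.60, 30.80, 36.00], grand mean 33.087
SSB = Σnᵢ(x̄ᵢ−x̄)² = 1390.951; SSW = ΣΣ(x−x̄ᵢ)² = 296.875
MSB = 1390.951/3 = 463.6504; MSW = 296.875/19 = 15.6250
F = MSB/MSW = 29.6736
df = (3, 19)
p-value (upper-tail) = 0.00000
At α=0.1: p < α → reject H₀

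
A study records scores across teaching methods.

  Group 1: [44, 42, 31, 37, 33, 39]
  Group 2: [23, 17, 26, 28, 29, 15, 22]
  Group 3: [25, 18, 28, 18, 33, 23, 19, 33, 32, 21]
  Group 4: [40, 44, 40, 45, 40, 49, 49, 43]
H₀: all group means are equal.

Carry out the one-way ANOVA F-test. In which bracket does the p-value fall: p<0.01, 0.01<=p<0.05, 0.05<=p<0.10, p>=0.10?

p-value bracket: p<0.01

Group means [37.67, 22.86, 25.00, 43.75], grand mean 31.806
SSB = Σnᵢ(x̄ᵢ−x̄)² = 2371.148; SSW = ΣΣ(x−x̄ᵢ)² = 737.690
MSB = 2371.148/3 = 790.3827; MSW = 737.690/27 = 27.3219
F = MSB/MSW = 28.9286
df = (3, 27)
p-value (upper-tail) = 0.00000
→ bracket: p<0.01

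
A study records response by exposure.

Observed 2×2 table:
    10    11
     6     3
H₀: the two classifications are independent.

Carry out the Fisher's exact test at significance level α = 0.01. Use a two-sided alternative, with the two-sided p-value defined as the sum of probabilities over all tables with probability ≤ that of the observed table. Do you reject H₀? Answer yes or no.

reject H₀: no

Margins: r₁=21, r₂=9, c₁=16, c₂=14, n=30
p_obs = C(21,10)·C(9,6)/C(30,16); sum pmf over tables with pmf ≤ p_obs
p-value (two-sided) = 0.43972
At α=0.01: p ≥ α → fail to reject H₀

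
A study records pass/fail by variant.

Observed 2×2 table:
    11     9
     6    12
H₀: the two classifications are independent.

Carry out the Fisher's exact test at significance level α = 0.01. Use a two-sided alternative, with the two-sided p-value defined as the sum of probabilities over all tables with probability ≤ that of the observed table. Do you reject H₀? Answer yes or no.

reject H₀: no

Margins: r₁=20, r₂=18, c₁=17, c₂=21, n=38
p_obs = C(20,11)·C(18,6)/C(38,17); sum pmf over tables with pmf ≤ p_obs
p-value (two-sided) = 0.20969
At α=0.01: p ≥ α → fail to reject H₀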